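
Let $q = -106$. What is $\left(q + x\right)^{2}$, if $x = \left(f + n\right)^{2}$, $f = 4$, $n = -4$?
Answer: $11236$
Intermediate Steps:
$x = 0$ ($x = \left(4 - 4\right)^{2} = 0^{2} = 0$)
$\left(q + x\right)^{2} = \left(-106 + 0\right)^{2} = \left(-106\right)^{2} = 11236$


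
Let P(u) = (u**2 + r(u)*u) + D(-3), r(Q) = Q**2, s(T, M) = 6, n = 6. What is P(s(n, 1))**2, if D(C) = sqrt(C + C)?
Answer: (252 + I*sqrt(6))**2 ≈ 63498.0 + 1234.5*I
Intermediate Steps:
D(C) = sqrt(2)*sqrt(C) (D(C) = sqrt(2*C) = sqrt(2)*sqrt(C))
P(u) = u**2 + u**3 + I*sqrt(6) (P(u) = (u**2 + u**2*u) + sqrt(2)*sqrt(-3) = (u**2 + u**3) + sqrt(2)*(I*sqrt(3)) = (u**2 + u**3) + I*sqrt(6) = u**2 + u**3 + I*sqrt(6))
P(s(n, 1))**2 = (6**2 + 6**3 + I*sqrt(6))**2 = (36 + 216 + I*sqrt(6))**2 = (252 + I*sqrt(6))**2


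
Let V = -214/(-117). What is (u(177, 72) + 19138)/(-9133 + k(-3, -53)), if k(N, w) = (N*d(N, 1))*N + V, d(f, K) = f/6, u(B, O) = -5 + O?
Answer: -4493970/2137747 ≈ -2.1022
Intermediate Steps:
V = 214/117 (V = -214*(-1/117) = 214/117 ≈ 1.8291)
d(f, K) = f/6 (d(f, K) = f*(1/6) = f/6)
k(N, w) = 214/117 + N**3/6 (k(N, w) = (N*(N/6))*N + 214/117 = (N**2/6)*N + 214/117 = N**3/6 + 214/117 = 214/117 + N**3/6)
(u(177, 72) + 19138)/(-9133 + k(-3, -53)) = ((-5 + 72) + 19138)/(-9133 + (214/117 + (1/6)*(-3)**3)) = (67 + 19138)/(-9133 + (214/117 + (1/6)*(-27))) = 19205/(-9133 + (214/117 - 9/2)) = 19205/(-9133 - 625/234) = 19205/(-2137747/234) = 19205*(-234/2137747) = -4493970/2137747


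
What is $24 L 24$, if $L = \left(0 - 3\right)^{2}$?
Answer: $5184$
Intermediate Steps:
$L = 9$ ($L = \left(-3\right)^{2} = 9$)
$24 L 24 = 24 \cdot 9 \cdot 24 = 216 \cdot 24 = 5184$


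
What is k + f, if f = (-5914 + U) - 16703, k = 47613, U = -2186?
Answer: 22810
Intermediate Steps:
f = -24803 (f = (-5914 - 2186) - 16703 = -8100 - 16703 = -24803)
k + f = 47613 - 24803 = 22810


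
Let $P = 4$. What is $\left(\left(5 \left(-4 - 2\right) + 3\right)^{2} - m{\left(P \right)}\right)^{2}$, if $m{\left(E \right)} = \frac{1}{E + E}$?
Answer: $\frac{34000561}{64} \approx 5.3126 \cdot 10^{5}$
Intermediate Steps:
$m{\left(E \right)} = \frac{1}{2 E}$
$\left(\left(5 \left(-4 - 2\right) + 3\right)^{2} - m{\left(P \right)}\right)^{2} = \left(\left(5 \left(-4 - 2\right) + 3\right)^{2} - \frac{1}{2 \cdot 4}\right)^{2} = \left(\left(5 \left(-6\right) + 3\right)^{2} - \frac{1}{2} \cdot \frac{1}{4}\right)^{2} = \left(\left(-30 + 3\right)^{2} - \frac{1}{8}\right)^{2} = \left(\left(-27\right)^{2} - \frac{1}{8}\right)^{2} = \left(729 - \frac{1}{8}\right)^{2} = \left(\frac{5831}{8}\right)^{2} = \frac{34000561}{64}$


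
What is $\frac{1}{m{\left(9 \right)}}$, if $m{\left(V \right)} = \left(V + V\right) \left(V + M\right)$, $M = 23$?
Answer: $\frac{1}{576} \approx 0.0017361$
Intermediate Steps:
$m{\left(V \right)} = 2 V \left(23 + V\right)$ ($m{\left(V \right)} = \left(V + V\right) \left(V + 23\right) = 2 V \left(23 + V\right)$)
$\frac{1}{m{\left(9 \right)}} = \frac{1}{2 \cdot 9 \left(23 + 9\right)} = \frac{1}{2 \cdot 9 \cdot 32} = \frac{1}{576}$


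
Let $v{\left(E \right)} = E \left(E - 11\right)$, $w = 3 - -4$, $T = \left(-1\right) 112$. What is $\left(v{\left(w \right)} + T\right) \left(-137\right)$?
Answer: $19180$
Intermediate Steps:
$T = -112$
$w = 7$ ($w = 3 + 4 = 7$)
$v{\left(E \right)} = E \left(-11 + E\right)$
$\left(v{\left(w \right)} + T\right) \left(-137\right) = \left(7 \left(-11 + 7\right) - 112\right) \left(-137\right) = \left(7 \left(-4\right) - 112\right) \left(-137\right) = \left(-28 - 112\right) \left(-137\right) = \left(-140\right) \left(-137\right) = 19180$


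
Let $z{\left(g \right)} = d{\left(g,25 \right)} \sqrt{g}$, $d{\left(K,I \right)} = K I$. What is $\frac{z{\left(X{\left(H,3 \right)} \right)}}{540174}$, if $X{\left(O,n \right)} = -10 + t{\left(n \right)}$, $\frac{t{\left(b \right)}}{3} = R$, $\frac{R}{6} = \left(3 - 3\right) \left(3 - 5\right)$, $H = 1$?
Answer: $- \frac{125 i \sqrt{10}}{270087} \approx - 0.0014635 i$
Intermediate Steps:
$R = 0$ ($R = 6 \left(3 - 3\right) \left(3 - 5\right) = 6 \cdot 0 \left(-2\right) = 6 \cdot 0 = 0$)
$d{\left(K,I \right)} = I K$
$t{\left(b \right)} = 0$ ($t{\left(b \right)} = 3 \cdot 0 = 0$)
$X{\left(O,n \right)} = -10$ ($X{\left(O,n \right)} = -10 + 0 = -10$)
$z{\left(g \right)} = 25 g^{\frac{3}{2}}$ ($z{\left(g \right)} = 25 g \sqrt{g} = 25 g^{\frac{3}{2}}$)
$\frac{z{\left(X{\left(H,3 \right)} \right)}}{540174} = \frac{25 \left(-10\right)^{\frac{3}{2}}}{540174} = 25 \left(- 10 i \sqrt{10}\right) \frac{1}{540174} = - 250 i \sqrt{10} \cdot \frac{1}{540174} = - \frac{125 i \sqrt{10}}{270087}$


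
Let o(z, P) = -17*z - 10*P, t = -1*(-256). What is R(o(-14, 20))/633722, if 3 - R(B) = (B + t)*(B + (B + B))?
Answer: -33513/633722 ≈ -0.052883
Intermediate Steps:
t = 256
R(B) = 3 - 3*B*(256 + B) (R(B) = 3 - (B + 256)*(B + (B + B)) = 3 - (256 + B)*(B + 2*B) = 3 - (256 + B)*3*B = 3 - 3*B*(256 + B))
R(o(-14, 20))/633722 = (3 - 768*(-17*(-14) - 10*20) - 3*(-17*(-14) - 10*20)²)/633722 = (3 - 768*(238 - 200) - 3*(238 - 200)²)*(1/633722) = (3 - 768*38 - 3*38²)*(1/633722) = (3 - 29184 - 3*1444)*(1/633722) = (3 - 29184 - 4332)*(1/633722) = -33513*1/633722 = -33513/633722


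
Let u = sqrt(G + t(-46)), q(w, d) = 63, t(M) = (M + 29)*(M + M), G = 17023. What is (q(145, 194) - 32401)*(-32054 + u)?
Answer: 1036562252 - 32338*sqrt(18587) ≈ 1.0322e+9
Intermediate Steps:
t(M) = 2*M*(29 + M) (t(M) = (29 + M)*(2*M) = 2*M*(29 + M))
u = sqrt(18587) (u = sqrt(17023 + 2*(-46)*(29 - 46)) = sqrt(17023 + 2*(-46)*(-17)) = sqrt(17023 + 1564) = sqrt(18587) ≈ 136.33)
(q(145, 194) - 32401)*(-32054 + u) = (63 - 32401)*(-32054 + sqrt(18587)) = -32338*(-32054 + sqrt(18587)) = 1036562252 - 32338*sqrt(18587)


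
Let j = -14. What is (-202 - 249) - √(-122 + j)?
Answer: -451 - 2*I*√34 ≈ -451.0 - 11.662*I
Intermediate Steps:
(-202 - 249) - √(-122 + j) = (-202 - 249) - √(-122 - 14) = -451 - √(-136) = -451 - 2*I*√34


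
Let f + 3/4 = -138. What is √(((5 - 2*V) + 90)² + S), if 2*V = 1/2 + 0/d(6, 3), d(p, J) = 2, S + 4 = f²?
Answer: √450845/4 ≈ 167.86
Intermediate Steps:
f = -555/4 (f = -¾ - 138 = -555/4 ≈ -138.75)
S = 307961/16 (S = -4 + (-555/4)² = -4 + 308025/16 = 307961/16 ≈ 19248.)
V = ¼ (V = (1/2 + 0/2)/2 = (1*(½) + 0*(½))/2 = (½ + 0)/2 = (½)*(½) = ¼ ≈ 0.25000)
√(((5 - 2*V) + 90)² + S) = √(((5 - 2*¼) + 90)² + 307961/16) = √(((5 - ½) + 90)² + 307961/16) = √((9/2 + 90)² + 307961/16) = √((189/2)² + 307961/16) = √(35721/4 + 307961/16) = √(450845/16) = √450845/4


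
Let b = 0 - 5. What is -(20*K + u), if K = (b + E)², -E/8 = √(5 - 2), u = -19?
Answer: -4321 - 1600*√3 ≈ -7092.3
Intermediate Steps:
E = -8*√3 (E = -8*√(5 - 2) = -8*√3 ≈ -13.856)
b = -5
K = (-5 - 8*√3)² ≈ 355.56
-(20*K + u) = -(20*(217 + 80*√3) - 19) = -((4340 + 1600*√3) - 19) = -(4321 + 1600*√3) = -4321 - 1600*√3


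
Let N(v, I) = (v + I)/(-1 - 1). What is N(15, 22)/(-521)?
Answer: 37/1042 ≈ 0.035509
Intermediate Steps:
N(v, I) = -I/2 - v/2 (N(v, I) = (I + v)/(-2) = (I + v)*(-½) = -I/2 - v/2)
N(15, 22)/(-521) = (-½*22 - ½*15)/(-521) = (-11 - 15/2)*(-1/521) = -37/2*(-1/521) = 37/1042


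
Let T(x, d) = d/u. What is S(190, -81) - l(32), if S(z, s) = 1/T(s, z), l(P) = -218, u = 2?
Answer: 20711/95 ≈ 218.01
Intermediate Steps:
T(x, d) = d/2
S(z, s) = 2/z (S(z, s) = 1/(z/2) = 2/z)
S(190, -81) - l(32) = 2/190 - 1*(-218) = 2*(1/190) + 218 = 1/95 + 218 = 20711/95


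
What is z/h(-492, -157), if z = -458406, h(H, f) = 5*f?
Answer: 458406/785 ≈ 583.96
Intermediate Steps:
z/h(-492, -157) = -458406/(5*(-157)) = -458406/(-785) = -458406*(-1/785) = 458406/785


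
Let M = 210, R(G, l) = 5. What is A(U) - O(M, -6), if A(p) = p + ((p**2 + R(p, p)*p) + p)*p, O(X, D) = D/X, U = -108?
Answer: -41644259/35 ≈ -1.1898e+6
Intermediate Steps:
A(p) = p + p*(p**2 + 6*p) (A(p) = p + ((p**2 + 5*p) + p)*p = p + (p**2 + 6*p)*p = p + p*(p**2 + 6*p))
A(U) - O(M, -6) = -108*(1 + (-108)**2 + 6*(-108)) - (-6)/210 = -108*(1 + 11664 - 648) - (-6)/210 = -108*11017 - 1*(-1/35) = -1189836 + 1/35 = -41644259/35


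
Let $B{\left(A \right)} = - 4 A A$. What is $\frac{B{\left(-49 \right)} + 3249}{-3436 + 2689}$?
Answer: $\frac{6355}{747} \approx 8.5074$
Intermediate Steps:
$B{\left(A \right)} = - 4 A^{2}$
$\frac{B{\left(-49 \right)} + 3249}{-3436 + 2689} = \frac{- 4 \left(-49\right)^{2} + 3249}{-3436 + 2689} = \frac{\left(-4\right) 2401 + 3249}{-747} = \left(-9604 + 3249\right) \left(- \frac{1}{747}\right) = \left(-6355\right) \left(- \frac{1}{747}\right) = \frac{6355}{747}$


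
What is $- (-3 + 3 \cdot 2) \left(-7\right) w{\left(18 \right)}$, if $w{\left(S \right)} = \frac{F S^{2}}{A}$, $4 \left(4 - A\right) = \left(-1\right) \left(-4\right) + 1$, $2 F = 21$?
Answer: $\frac{285768}{11} \approx 25979.0$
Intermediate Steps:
$F = \frac{21}{2}$ ($F = \frac{1}{2} \cdot 21 = \frac{21}{2} \approx 10.5$)
$A = \frac{11}{4}$ ($A = 4 - \frac{\left(-1\right) \left(-4\right) + 1}{4} = 4 - \frac{4 + 1}{4} = 4 - \frac{5}{4} = \frac{11}{4} \approx 2.75$)
$w{\left(S \right)} = \frac{42 S^{2}}{11}$ ($w{\left(S \right)} = \frac{\frac{21}{2} S^{2}}{\frac{11}{4}} = \frac{21 S^{2}}{2} \cdot \frac{4}{11} = \frac{42 S^{2}}{11}$)
$- (-3 + 3 \cdot 2) \left(-7\right) w{\left(18 \right)} = - (-3 + 3 \cdot 2) \left(-7\right) \frac{42 \cdot 18^{2}}{11} = - (-3 + 6) \left(-7\right) \frac{42}{11} \cdot 324 = \left(-1\right) 3 \left(-7\right) \frac{13608}{11} = \left(-3\right) \left(-7\right) \frac{13608}{11} = 21 \cdot \frac{13608}{11} = \frac{285768}{11}$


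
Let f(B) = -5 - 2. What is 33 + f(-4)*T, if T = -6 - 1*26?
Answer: 257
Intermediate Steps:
T = -32 (T = -6 - 26 = -32)
f(B) = -7
33 + f(-4)*T = 33 - 7*(-32) = 33 + 224 = 257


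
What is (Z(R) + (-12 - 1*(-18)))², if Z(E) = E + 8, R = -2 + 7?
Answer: 361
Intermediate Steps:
R = 5
Z(E) = 8 + E
(Z(R) + (-12 - 1*(-18)))² = ((8 + 5) + (-12 - 1*(-18)))² = (13 + (-12 + 18))² = (13 + 6)² = 19² = 361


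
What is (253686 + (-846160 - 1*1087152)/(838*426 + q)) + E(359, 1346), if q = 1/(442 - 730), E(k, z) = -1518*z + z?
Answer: -183849534936284/102812543 ≈ -1.7882e+6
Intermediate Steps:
E(k, z) = -1517*z
q = -1/288 (q = 1/(-288) = -1/288 ≈ -0.0034722)
(253686 + (-846160 - 1*1087152)/(838*426 + q)) + E(359, 1346) = (253686 + (-846160 - 1*1087152)/(838*426 - 1/288)) - 1517*1346 = (253686 + (-846160 - 1087152)/(356988 - 1/288)) - 2041882 = (253686 - 1933312/102812543/288) - 2041882 = (253686 - 1933312*288/102812543) - 2041882 = (253686 - 556793856/102812543) - 2041882 = 26081545989642/102812543 - 2041882 = -183849534936284/102812543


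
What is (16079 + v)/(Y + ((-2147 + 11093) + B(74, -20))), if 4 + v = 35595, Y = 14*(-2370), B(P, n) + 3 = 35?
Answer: -25835/12101 ≈ -2.1349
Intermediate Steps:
B(P, n) = 32 (B(P, n) = -3 + 35 = 32)
Y = -33180
v = 35591 (v = -4 + 35595 = 35591)
(16079 + v)/(Y + ((-2147 + 11093) + B(74, -20))) = (16079 + 35591)/(-33180 + ((-2147 + 11093) + 32)) = 51670/(-33180 + (8946 + 32)) = 51670/(-33180 + 8978) = 51670/(-24202) = 51670*(-1/24202) = -25835/12101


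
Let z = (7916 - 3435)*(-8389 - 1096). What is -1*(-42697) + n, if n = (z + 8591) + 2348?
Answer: -42448649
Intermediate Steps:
z = -42502285 (z = 4481*(-9485) = -42502285)
n = -42491346 (n = (-42502285 + 8591) + 2348 = -42493694 + 2348 = -42491346)
-1*(-42697) + n = -1*(-42697) - 42491346 = 42697 - 42491346 = -42448649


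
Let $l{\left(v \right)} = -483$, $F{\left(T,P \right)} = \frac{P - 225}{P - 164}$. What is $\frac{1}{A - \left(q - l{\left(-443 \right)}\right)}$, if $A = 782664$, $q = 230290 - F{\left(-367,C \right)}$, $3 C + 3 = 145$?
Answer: $\frac{350}{193162383} \approx 1.8119 \cdot 10^{-6}$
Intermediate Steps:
$C = \frac{142}{3}$ ($C = -1 + \frac{1}{3} \cdot 145 = -1 + \frac{145}{3} = \frac{142}{3} \approx 47.333$)
$F{\left(T,P \right)} = \frac{-225 + P}{-164 + P}$
$q = \frac{80600967}{350}$ ($q = 230290 - \frac{-225 + \frac{142}{3}}{-164 + \frac{142}{3}} = 230290 - \frac{1}{- \frac{350}{3}} \left(- \frac{533}{3}\right) = 230290 - \left(- \frac{3}{350}\right) \left(- \frac{533}{3}\right) = 230290 - \frac{533}{350} = \frac{80600967}{350} \approx 2.3029 \cdot 10^{5}$)
$\frac{1}{A - \left(q - l{\left(-443 \right)}\right)} = \frac{1}{782664 - \frac{80770017}{350}} = \frac{1}{\frac{193162383}{350}} = \frac{350}{193162383}$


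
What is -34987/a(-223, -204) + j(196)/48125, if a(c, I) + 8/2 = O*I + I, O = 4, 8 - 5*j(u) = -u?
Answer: 8418955771/246400000 ≈ 34.168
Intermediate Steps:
j(u) = 8/5 + u/5 (j(u) = 8/5 - (-1)*u/5 = 8/5 + u/5)
a(c, I) = -4 + 5*I (a(c, I) = -4 + (4*I + I) = -4 + 5*I)
-34987/a(-223, -204) + j(196)/48125 = -34987/(-4 + 5*(-204)) + (8/5 + (⅕)*196)/48125 = -34987/(-4 - 1020) + (8/5 + 196/5)*(1/48125) = -34987/(-1024) + (204/5)*(1/48125) = -34987*(-1/1024) + 204/240625 = 34987/1024 + 204/240625 = 8418955771/246400000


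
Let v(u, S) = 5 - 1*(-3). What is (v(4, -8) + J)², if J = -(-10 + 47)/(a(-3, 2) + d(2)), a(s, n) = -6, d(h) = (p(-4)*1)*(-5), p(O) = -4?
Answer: 5625/196 ≈ 28.699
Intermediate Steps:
d(h) = 20 (d(h) = -4*1*(-5) = -4*(-5) = 20)
v(u, S) = 8 (v(u, S) = 5 + 3 = 8)
J = -37/14 (J = -(-10 + 47)/(-6 + 20) = -37/14 ≈ -2.6429)
(v(4, -8) + J)² = (8 - 37/14)² = (75/14)² = 5625/196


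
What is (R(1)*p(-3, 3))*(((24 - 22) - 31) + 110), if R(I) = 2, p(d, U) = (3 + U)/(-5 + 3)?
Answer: -486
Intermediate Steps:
p(d, U) = -3/2 - U/2 (p(d, U) = (3 + U)/(-2) = (3 + U)*(-1/2) = -3/2 - U/2)
(R(1)*p(-3, 3))*(((24 - 22) - 31) + 110) = (2*(-3/2 - 1/2*3))*(((24 - 22) - 31) + 110) = (2*(-3/2 - 3/2))*((2 - 31) + 110) = (2*(-3))*(-29 + 110) = -6*81 = -486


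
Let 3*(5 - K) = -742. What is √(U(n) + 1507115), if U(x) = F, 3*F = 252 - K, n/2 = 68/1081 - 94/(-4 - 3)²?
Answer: √13564034/3 ≈ 1227.6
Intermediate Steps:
K = 757/3 (K = 5 - ⅓*(-742) = 5 + 742/3 = 757/3 ≈ 252.33)
n = -196564/52969 (n = 2*(68/1081 - 94/(-4 - 3)²) = 2*(68*(1/1081) - 94/((-7)²)) = 2*(68/1081 - 94/49) = 2*(-98282/52969) = -196564/52969 ≈ -3.7109)
F = -⅑ (F = (252 - 1*757/3)/3 = (252 - 757/3)/3 = (⅓)*(-⅓) = -⅑ ≈ -0.11111)
U(x) = -⅑
√(U(n) + 1507115) = √(-⅑ + 1507115) = √(13564034/9) = √13564034/3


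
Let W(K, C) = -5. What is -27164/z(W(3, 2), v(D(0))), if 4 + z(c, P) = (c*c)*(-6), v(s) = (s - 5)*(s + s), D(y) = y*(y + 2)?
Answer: 13582/77 ≈ 176.39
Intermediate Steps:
D(y) = y*(2 + y)
v(s) = 2*s*(-5 + s) (v(s) = (-5 + s)*(2*s) = 2*s*(-5 + s))
z(c, P) = -4 - 6*c² (z(c, P) = -4 + (c*c)*(-6) = -4 + c²*(-6) = -4 - 6*c²)
-27164/z(W(3, 2), v(D(0))) = -27164/(-4 - 6*(-5)²) = -27164/(-4 - 6*25) = -27164/(-4 - 150) = -27164/(-154) = -27164*(-1/154) = 13582/77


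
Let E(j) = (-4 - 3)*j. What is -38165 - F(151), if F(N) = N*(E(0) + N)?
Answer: -60966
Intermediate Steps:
E(j) = -7*j
F(N) = N**2 (F(N) = N*(-7*0 + N) = N*(0 + N) = N*N = N**2)
-38165 - F(151) = -38165 - 1*151**2 = -38165 - 1*22801 = -38165 - 22801 = -60966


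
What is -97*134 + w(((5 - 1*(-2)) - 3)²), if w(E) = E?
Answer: -12982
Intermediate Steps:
-97*134 + w(((5 - 1*(-2)) - 3)²) = -97*134 + ((5 - 1*(-2)) - 3)² = -12998 + ((5 + 2) - 3)² = -12998 + (7 - 3)² = -12998 + 4² = -12998 + 16 = -12982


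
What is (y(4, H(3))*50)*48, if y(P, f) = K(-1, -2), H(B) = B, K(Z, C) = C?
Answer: -4800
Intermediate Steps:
y(P, f) = -2
(y(4, H(3))*50)*48 = -2*50*48 = -100*48 = -4800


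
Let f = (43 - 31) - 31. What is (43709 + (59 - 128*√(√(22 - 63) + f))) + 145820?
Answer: 189588 - 128*√(-19 + I*√41) ≈ 1.895e+5 - 565.59*I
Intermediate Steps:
f = -19 (f = 12 - 31 = -19)
(43709 + (59 - 128*√(√(22 - 63) + f))) + 145820 = (43709 + (59 - 128*√(√(22 - 63) - 19))) + 145820 = (43709 + (59 - 128*√(√(-41) - 19))) + 145820 = (43709 + (59 - 128*√(I*√41 - 19))) + 145820 = (43709 + (59 - 128*√(-19 + I*√41))) + 145820 = (43768 - 128*√(-19 + I*√41)) + 145820 = 189588 - 128*√(-19 + I*√41)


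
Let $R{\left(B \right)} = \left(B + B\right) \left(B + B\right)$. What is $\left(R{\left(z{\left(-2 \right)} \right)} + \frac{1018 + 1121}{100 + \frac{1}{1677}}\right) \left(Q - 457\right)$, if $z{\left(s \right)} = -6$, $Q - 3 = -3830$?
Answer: $- \frac{118821225348}{167701} \approx -7.0853 \cdot 10^{5}$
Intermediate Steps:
$Q = -3827$ ($Q = 3 - 3830 = -3827$)
$R{\left(B \right)} = 4 B^{2}$ ($R{\left(B \right)} = 2 B 2 B = 4 B^{2}$)
$\left(R{\left(z{\left(-2 \right)} \right)} + \frac{1018 + 1121}{100 + \frac{1}{1677}}\right) \left(Q - 457\right) = \left(4 \left(-6\right)^{2} + \frac{1018 + 1121}{100 + \frac{1}{1677}}\right) \left(-3827 - 457\right) = \left(4 \cdot 36 + \frac{2139}{100 + \frac{1}{1677}}\right) \left(-4284\right) = \left(144 + \frac{2139}{\frac{167701}{1677}}\right) \left(-4284\right) = \left(144 + 2139 \cdot \frac{1677}{167701}\right) \left(-4284\right) = \left(144 + \frac{3587103}{167701}\right) \left(-4284\right) = \frac{27736047}{167701} \left(-4284\right) = - \frac{118821225348}{167701}$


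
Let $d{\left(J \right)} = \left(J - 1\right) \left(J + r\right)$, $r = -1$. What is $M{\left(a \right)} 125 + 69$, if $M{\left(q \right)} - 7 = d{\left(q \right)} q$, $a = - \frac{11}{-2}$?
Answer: $\frac{118927}{8} \approx 14866.0$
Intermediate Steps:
$d{\left(J \right)} = \left(-1 + J\right)^{2}$ ($d{\left(J \right)} = \left(J - 1\right) \left(J - 1\right) = \left(-1 + J\right) \left(-1 + J\right) = \left(-1 + J\right)^{2}$)
$a = \frac{11}{2}$ ($a = \left(-11\right) \left(- \frac{1}{2}\right) = \frac{11}{2} \approx 5.5$)
$M{\left(q \right)} = 7 + q \left(1 + q^{2} - 2 q\right)$ ($M{\left(q \right)} = 7 + \left(1 + q^{2} - 2 q\right) q = 7 + q \left(1 + q^{2} - 2 q\right)$)
$M{\left(a \right)} 125 + 69 = \left(7 + \frac{11 \left(1 + \left(\frac{11}{2}\right)^{2} - 11\right)}{2}\right) 125 + 69 = \left(7 + \frac{11 \left(1 + \frac{121}{4} - 11\right)}{2}\right) 125 + 69 = \left(7 + \frac{11}{2} \cdot \frac{81}{4}\right) 125 + 69 = \left(7 + \frac{891}{8}\right) 125 + 69 = \frac{947}{8} \cdot 125 + 69 = \frac{118375}{8} + 69 = \frac{118927}{8}$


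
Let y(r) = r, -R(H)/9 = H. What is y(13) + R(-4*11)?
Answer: 409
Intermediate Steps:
R(H) = -9*H
y(13) + R(-4*11) = 13 - (-36)*11 = 13 - 9*(-44) = 13 + 396 = 409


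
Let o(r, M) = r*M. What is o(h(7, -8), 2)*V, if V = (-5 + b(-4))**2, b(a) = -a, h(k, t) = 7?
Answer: 14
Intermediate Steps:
o(r, M) = M*r
V = 1 (V = (-5 - 1*(-4))**2 = (-5 + 4)**2 = (-1)**2 = 1)
o(h(7, -8), 2)*V = (2*7)*1 = 14*1 = 14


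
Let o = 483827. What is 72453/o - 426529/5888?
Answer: -205939643219/2848773376 ≈ -72.291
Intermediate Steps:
72453/o - 426529/5888 = 72453/483827 - 426529/5888 = -205939643219/2848773376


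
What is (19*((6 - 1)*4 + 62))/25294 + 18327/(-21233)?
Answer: -215241062/268533751 ≈ -0.80154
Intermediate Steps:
(19*((6 - 1)*4 + 62))/25294 + 18327/(-21233) = (19*(5*4 + 62))*(1/25294) + 18327*(-1/21233) = (19*(20 + 62))*(1/25294) - 18327/21233 = (19*82)*(1/25294) - 18327/21233 = 1558*(1/25294) - 18327/21233 = 779/12647 - 18327/21233 = -215241062/268533751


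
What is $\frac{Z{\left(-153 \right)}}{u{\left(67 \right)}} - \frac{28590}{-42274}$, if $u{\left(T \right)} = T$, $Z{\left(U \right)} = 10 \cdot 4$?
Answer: $\frac{1803245}{1416179} \approx 1.2733$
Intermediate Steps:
$Z{\left(U \right)} = 40$
$\frac{Z{\left(-153 \right)}}{u{\left(67 \right)}} - \frac{28590}{-42274} = \frac{40}{67} - \frac{28590}{-42274} = 40 \cdot \frac{1}{67} - - \frac{14295}{21137} = \frac{40}{67} + \frac{14295}{21137} = \frac{1803245}{1416179}$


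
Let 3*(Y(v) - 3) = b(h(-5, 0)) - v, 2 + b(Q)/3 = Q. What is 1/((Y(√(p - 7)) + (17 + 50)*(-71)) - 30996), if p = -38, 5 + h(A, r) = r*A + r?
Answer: I/(√5 - 35757*I) ≈ -2.7967e-5 + 1.7489e-9*I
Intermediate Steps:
h(A, r) = -5 + r + A*r (h(A, r) = -5 + (r*A + r) = -5 + (A*r + r) = -5 + (r + A*r) = -5 + r + A*r)
b(Q) = -6 + 3*Q
Y(v) = -4 - v/3 (Y(v) = 3 + ((-6 + 3*(-5 + 0 - 5*0)) - v)/3 = 3 + ((-6 + 3*(-5 + 0 + 0)) - v)/3 = 3 + ((-6 + 3*(-5)) - v)/3 = 3 + ((-6 - 15) - v)/3 = 3 + (-21 - v)/3 = 3 + (-7 - v/3) = -4 - v/3)
1/((Y(√(p - 7)) + (17 + 50)*(-71)) - 30996) = 1/(((-4 - √(-38 - 7)/3) + (17 + 50)*(-71)) - 30996) = 1/(((-4 - I*√5) + 67*(-71)) - 30996) = 1/(((-4 - I*√5) - 4757) - 30996) = 1/((-4761 - I*√5) - 30996) = 1/(-35757 - I*√5)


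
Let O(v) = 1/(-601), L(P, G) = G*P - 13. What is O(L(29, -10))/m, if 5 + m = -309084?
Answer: 1/185762489 ≈ 5.3832e-9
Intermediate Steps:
m = -309089 (m = -5 - 309084 = -309089)
L(P, G) = -13 + G*P
O(v) = -1/601
O(L(29, -10))/m = -1/601/(-309089) = -1/601*(-1/309089) = 1/185762489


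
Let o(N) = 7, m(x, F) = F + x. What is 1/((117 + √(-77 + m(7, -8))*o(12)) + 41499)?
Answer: 6936/288649213 - 7*I*√78/1731895278 ≈ 2.4029e-5 - 3.5696e-8*I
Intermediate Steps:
1/((117 + √(-77 + m(7, -8))*o(12)) + 41499) = 1/((117 + √(-77 + (-8 + 7))*7) + 41499) = 1/((117 + √(-77 - 1)*7) + 41499) = 1/((117 + √(-78)*7) + 41499) = 1/((117 + (I*√78)*7) + 41499) = 1/((117 + 7*I*√78) + 41499) = 1/(41616 + 7*I*√78)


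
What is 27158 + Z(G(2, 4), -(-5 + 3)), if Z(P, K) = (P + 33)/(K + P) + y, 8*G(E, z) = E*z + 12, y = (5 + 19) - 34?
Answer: 244403/9 ≈ 27156.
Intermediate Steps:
y = -10 (y = 24 - 34 = -10)
G(E, z) = 3/2 + E*z/8 (G(E, z) = (E*z + 12)/8 = (12 + E*z)/8 = 3/2 + E*z/8)
Z(P, K) = -10 + (33 + P)/(K + P) (Z(P, K) = (P + 33)/(K + P) - 10 = (33 + P)/(K + P) - 10 = -10 + (33 + P)/(K + P))
27158 + Z(G(2, 4), -(-5 + 3)) = 27158 + (33 - (-10)*(-5 + 3) - 9*(3/2 + (⅛)*2*4))/(-(-5 + 3) + (3/2 + (⅛)*2*4)) = 27158 + (33 - (-10)*(-2) - 9*(3/2 + 1))/(-1*(-2) + (3/2 + 1)) = 27158 + (33 - 10*2 - 9*5/2)/(2 + 5/2) = 27158 + (33 - 20 - 45/2)/(9/2) = 27158 + (2/9)*(-19/2) = 27158 - 19/9 = 244403/9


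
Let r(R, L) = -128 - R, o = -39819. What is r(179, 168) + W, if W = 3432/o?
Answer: -313535/1021 ≈ -307.09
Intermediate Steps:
W = -88/1021 (W = 3432/(-39819) = 3432*(-1/39819) = -88/1021 ≈ -0.086190)
r(179, 168) + W = (-128 - 1*179) - 88/1021 = (-128 - 179) - 88/1021 = -307 - 88/1021 = -313535/1021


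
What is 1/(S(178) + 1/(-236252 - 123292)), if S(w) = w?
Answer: 359544/63998831 ≈ 0.0056180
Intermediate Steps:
1/(S(178) + 1/(-236252 - 123292)) = 1/(178 + 1/(-236252 - 123292)) = 1/(178 + 1/(-359544)) = 1/(178 - 1/359544) = 1/(63998831/359544) = 359544/63998831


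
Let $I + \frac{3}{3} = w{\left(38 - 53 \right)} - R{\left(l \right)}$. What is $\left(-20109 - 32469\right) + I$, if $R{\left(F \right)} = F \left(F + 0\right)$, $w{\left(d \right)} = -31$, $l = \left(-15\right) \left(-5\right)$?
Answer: $-58235$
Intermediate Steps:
$l = 75$
$R{\left(F \right)} = F^{2}$ ($R{\left(F \right)} = F F = F^{2}$)
$I = -5657$ ($I = -1 - 5656 = -5657$)
$\left(-20109 - 32469\right) + I = \left(-20109 - 32469\right) - 5657 = -52578 - 5657 = -58235$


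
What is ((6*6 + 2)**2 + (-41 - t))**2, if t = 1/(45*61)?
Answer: 14832003322756/7535025 ≈ 1.9684e+6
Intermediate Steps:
t = 1/2745 (t = (1/45)*(1/61) = 1/2745 ≈ 0.00036430)
((6*6 + 2)**2 + (-41 - t))**2 = ((6*6 + 2)**2 + (-41 - 1*1/2745))**2 = ((36 + 2)**2 + (-41 - 1/2745))**2 = (38**2 - 112546/2745)**2 = (1444 - 112546/2745)**2 = (3851234/2745)**2 = 14832003322756/7535025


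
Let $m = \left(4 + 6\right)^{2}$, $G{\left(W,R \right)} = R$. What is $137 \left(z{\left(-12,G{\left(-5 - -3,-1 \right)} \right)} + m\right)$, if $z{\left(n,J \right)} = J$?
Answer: $13563$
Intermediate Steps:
$m = 100$ ($m = 10^{2} = 100$)
$137 \left(z{\left(-12,G{\left(-5 - -3,-1 \right)} \right)} + m\right) = 137 \left(-1 + 100\right) = 137 \cdot 99 = 13563$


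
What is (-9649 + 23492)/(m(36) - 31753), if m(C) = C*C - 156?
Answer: -13843/30613 ≈ -0.45219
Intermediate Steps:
m(C) = -156 + C² (m(C) = C² - 156 = -156 + C²)
(-9649 + 23492)/(m(36) - 31753) = (-9649 + 23492)/((-156 + 36²) - 31753) = 13843/((-156 + 1296) - 31753) = 13843/(1140 - 31753) = 13843/(-30613) = 13843*(-1/30613) = -13843/30613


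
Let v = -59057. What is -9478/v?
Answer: 9478/59057 ≈ 0.16049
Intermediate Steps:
-9478/v = -9478/(-59057) = -9478*(-1/59057) = 9478/59057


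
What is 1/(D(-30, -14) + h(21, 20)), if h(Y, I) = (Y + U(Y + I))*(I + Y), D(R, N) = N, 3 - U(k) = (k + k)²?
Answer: -1/274714 ≈ -3.6402e-6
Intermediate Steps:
U(k) = 3 - 4*k² (U(k) = 3 - (k + k)² = 3 - (2*k)² = 3 - 4*k²)
h(Y, I) = (I + Y)*(3 + Y - 4*(I + Y)²) (h(Y, I) = (Y + (3 - 4*(Y + I)²))*(I + Y) = (Y + (3 - 4*(I + Y)²))*(I + Y) = (3 + Y - 4*(I + Y)²)*(I + Y) = (I + Y)*(3 + Y - 4*(I + Y)²))
1/(D(-30, -14) + h(21, 20)) = 1/(-14 + (21² + 20*21 - 1*20*(-3 + 4*(20 + 21)²) - 1*21*(-3 + 4*(20 + 21)²))) = 1/(-14 + (441 + 420 - 1*20*(-3 + 4*41²) - 1*21*(-3 + 4*41²))) = 1/(-14 + (441 + 420 - 1*20*(-3 + 4*1681) - 1*21*(-3 + 4*1681))) = 1/(-14 + (441 + 420 - 1*20*(-3 + 6724) - 1*21*(-3 + 6724))) = 1/(-14 + (441 + 420 - 1*20*6721 - 1*21*6721)) = 1/(-14 + (441 + 420 - 134420 - 141141)) = 1/(-14 - 274700) = 1/(-274714) = -1/274714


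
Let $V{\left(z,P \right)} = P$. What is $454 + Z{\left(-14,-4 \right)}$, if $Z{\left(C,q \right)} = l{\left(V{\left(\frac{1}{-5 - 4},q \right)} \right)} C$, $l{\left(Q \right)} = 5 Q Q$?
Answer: $-666$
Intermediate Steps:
$l{\left(Q \right)} = 5 Q^{2}$
$Z{\left(C,q \right)} = 5 C q^{2}$ ($Z{\left(C,q \right)} = 5 q^{2} C = 5 C q^{2}$)
$454 + Z{\left(-14,-4 \right)} = 454 + 5 \left(-14\right) \left(-4\right)^{2} = 454 + 5 \left(-14\right) 16 = 454 - 1120 = -666$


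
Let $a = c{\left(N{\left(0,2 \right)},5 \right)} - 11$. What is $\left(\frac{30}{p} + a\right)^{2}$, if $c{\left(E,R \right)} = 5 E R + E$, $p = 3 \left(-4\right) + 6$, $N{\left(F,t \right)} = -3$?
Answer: $8836$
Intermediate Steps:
$p = -6$ ($p = -12 + 6 = -6$)
$c{\left(E,R \right)} = E + 5 E R$ ($c{\left(E,R \right)} = 5 E R + E = E + 5 E R$)
$a = -89$ ($a = - 3 \left(1 + 5 \cdot 5\right) - 11 = - 3 \left(1 + 25\right) - 11 = \left(-3\right) 26 - 11 = -78 - 11 = -89$)
$\left(\frac{30}{p} + a\right)^{2} = \left(\frac{30}{-6} - 89\right)^{2} = \left(30 \left(- \frac{1}{6}\right) - 89\right)^{2} = \left(-5 - 89\right)^{2} = \left(-94\right)^{2} = 8836$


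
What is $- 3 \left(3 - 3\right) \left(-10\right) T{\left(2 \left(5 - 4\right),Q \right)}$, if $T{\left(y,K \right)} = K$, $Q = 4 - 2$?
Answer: $0$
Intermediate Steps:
$Q = 2$ ($Q = 4 - 2 = 2$)
$- 3 \left(3 - 3\right) \left(-10\right) T{\left(2 \left(5 - 4\right),Q \right)} = - 3 \left(3 - 3\right) \left(-10\right) 2 = \left(-3\right) 0 \left(-10\right) 2 = 0 \left(-10\right) 2 = 0 \cdot 2 = 0$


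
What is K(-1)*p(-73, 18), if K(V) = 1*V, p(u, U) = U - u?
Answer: -91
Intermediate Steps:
K(V) = V
K(-1)*p(-73, 18) = -(18 - 1*(-73)) = -(18 + 73) = -1*91 = -91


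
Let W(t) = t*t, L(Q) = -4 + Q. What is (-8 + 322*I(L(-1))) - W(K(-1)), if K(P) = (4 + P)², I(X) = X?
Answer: -1699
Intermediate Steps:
W(t) = t²
(-8 + 322*I(L(-1))) - W(K(-1)) = (-8 + 322*(-4 - 1)) - ((4 - 1)²)² = (-8 + 322*(-5)) - (3²)² = (-8 - 1610) - 1*9² = -1618 - 1*81 = -1618 - 81 = -1699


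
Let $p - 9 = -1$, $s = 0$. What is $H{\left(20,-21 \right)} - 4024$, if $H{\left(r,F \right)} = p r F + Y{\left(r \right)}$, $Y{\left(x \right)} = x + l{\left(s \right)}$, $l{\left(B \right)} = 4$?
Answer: $-7360$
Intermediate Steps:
$Y{\left(x \right)} = 4 + x$ ($Y{\left(x \right)} = x + 4 = 4 + x$)
$p = 8$ ($p = 9 - 1 = 8$)
$H{\left(r,F \right)} = 4 + r + 8 F r$ ($H{\left(r,F \right)} = 8 r F + \left(4 + r\right) = 8 F r + \left(4 + r\right) = 4 + r + 8 F r$)
$H{\left(20,-21 \right)} - 4024 = \left(4 + 20 + 8 \left(-21\right) 20\right) - 4024 = \left(4 + 20 - 3360\right) - 4024 = -3336 - 4024 = -7360$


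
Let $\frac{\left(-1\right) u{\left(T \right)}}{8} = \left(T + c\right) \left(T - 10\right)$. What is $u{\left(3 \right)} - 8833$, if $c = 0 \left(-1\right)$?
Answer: $-8665$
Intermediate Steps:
$c = 0$
$u{\left(T \right)} = - 8 T \left(-10 + T\right)$ ($u{\left(T \right)} = - 8 \left(T + 0\right) \left(T - 10\right) = - 8 T \left(-10 + T\right)$)
$u{\left(3 \right)} - 8833 = 8 \cdot 3 \left(10 - 3\right) - 8833 = 8 \cdot 3 \cdot 7 - 8833 = 168 - 8833 = -8665$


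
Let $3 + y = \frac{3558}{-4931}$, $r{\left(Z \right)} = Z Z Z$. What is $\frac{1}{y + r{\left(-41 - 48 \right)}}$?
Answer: $- \frac{4931}{3476220490} \approx -1.4185 \cdot 10^{-6}$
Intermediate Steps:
$r{\left(Z \right)} = Z^{3}$ ($r{\left(Z \right)} = Z^{2} Z = Z^{3}$)
$y = - \frac{18351}{4931}$ ($y = -3 + \frac{3558}{-4931} = -3 + 3558 \left(- \frac{1}{4931}\right) = -3 - \frac{3558}{4931} = - \frac{18351}{4931} \approx -3.7216$)
$\frac{1}{y + r{\left(-41 - 48 \right)}} = \frac{1}{- \frac{18351}{4931} + \left(-41 - 48\right)^{3}} = \frac{1}{- \frac{18351}{4931} + \left(-89\right)^{3}} = \frac{1}{- \frac{18351}{4931} - 704969} = \frac{1}{- \frac{3476220490}{4931}} = - \frac{4931}{3476220490}$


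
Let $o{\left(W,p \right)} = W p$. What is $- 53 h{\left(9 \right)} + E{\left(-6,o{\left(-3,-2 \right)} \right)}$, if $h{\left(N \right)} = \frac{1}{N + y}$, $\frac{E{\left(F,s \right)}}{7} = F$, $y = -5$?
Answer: $- \frac{221}{4} \approx -55.25$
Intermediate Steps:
$E{\left(F,s \right)} = 7 F$
$h{\left(N \right)} = \frac{1}{-5 + N}$ ($h{\left(N \right)} = \frac{1}{N - 5} = \frac{1}{-5 + N}$)
$- 53 h{\left(9 \right)} + E{\left(-6,o{\left(-3,-2 \right)} \right)} = - \frac{53}{-5 + 9} + 7 \left(-6\right) = - \frac{53}{4} - 42 = - \frac{221}{4}$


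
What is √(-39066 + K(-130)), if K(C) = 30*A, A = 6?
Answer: I*√38886 ≈ 197.2*I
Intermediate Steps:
K(C) = 180 (K(C) = 30*6 = 180)
√(-39066 + K(-130)) = √(-39066 + 180) = √(-38886) = I*√38886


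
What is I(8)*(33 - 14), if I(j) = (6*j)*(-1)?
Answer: -912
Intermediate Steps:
I(j) = -6*j
I(8)*(33 - 14) = (-6*8)*(33 - 14) = -48*19 = -912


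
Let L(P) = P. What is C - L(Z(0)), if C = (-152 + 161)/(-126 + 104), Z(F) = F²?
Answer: -9/22 ≈ -0.40909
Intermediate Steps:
C = -9/22 (C = 9/(-22) = 9*(-1/22) = -9/22 ≈ -0.40909)
C - L(Z(0)) = -9/22 - 1*0² = -9/22 - 1*0 = -9/22 + 0 = -9/22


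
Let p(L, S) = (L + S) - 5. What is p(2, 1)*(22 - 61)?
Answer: 78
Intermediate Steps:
p(L, S) = -5 + L + S
p(2, 1)*(22 - 61) = (-5 + 2 + 1)*(22 - 61) = -2*(-39) = 78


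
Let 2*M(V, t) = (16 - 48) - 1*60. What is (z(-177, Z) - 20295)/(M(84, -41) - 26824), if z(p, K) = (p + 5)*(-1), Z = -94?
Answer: 20123/26870 ≈ 0.74890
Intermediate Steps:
z(p, K) = -5 - p (z(p, K) = (5 + p)*(-1) = -5 - p)
M(V, t) = -46 (M(V, t) = ((16 - 48) - 1*60)/2 = (-32 - 60)/2 = (½)*(-92) = -46)
(z(-177, Z) - 20295)/(M(84, -41) - 26824) = ((-5 - 1*(-177)) - 20295)/(-46 - 26824) = ((-5 + 177) - 20295)/(-26870) = (172 - 20295)*(-1/26870) = -20123*(-1/26870) = 20123/26870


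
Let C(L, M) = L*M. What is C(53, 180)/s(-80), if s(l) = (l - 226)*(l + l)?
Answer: 53/272 ≈ 0.19485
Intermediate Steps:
s(l) = 2*l*(-226 + l) (s(l) = (-226 + l)*(2*l) = 2*l*(-226 + l))
C(53, 180)/s(-80) = (53*180)/((2*(-80)*(-226 - 80))) = 9540/((2*(-80)*(-306))) = 9540/48960 = 9540*(1/48960) = 53/272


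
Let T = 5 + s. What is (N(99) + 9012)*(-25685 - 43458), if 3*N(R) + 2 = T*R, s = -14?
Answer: -1807605449/3 ≈ -6.0253e+8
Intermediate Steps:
T = -9 (T = 5 - 14 = -9)
N(R) = -⅔ - 3*R (N(R) = -⅔ + (-9*R)/3 = -⅔ - 3*R)
(N(99) + 9012)*(-25685 - 43458) = ((-⅔ - 3*99) + 9012)*(-25685 - 43458) = ((-⅔ - 297) + 9012)*(-69143) = (-893/3 + 9012)*(-69143) = (26143/3)*(-69143) = -1807605449/3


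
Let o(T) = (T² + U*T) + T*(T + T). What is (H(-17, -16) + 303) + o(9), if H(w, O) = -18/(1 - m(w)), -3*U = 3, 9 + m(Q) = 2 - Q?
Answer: 539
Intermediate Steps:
m(Q) = -7 - Q (m(Q) = -9 + (2 - Q) = -7 - Q)
U = -1 (U = -⅓*3 = -1)
H(w, O) = -18/(8 + w) (H(w, O) = -18/(1 - (-7 - w)) = -18/(1 + (7 + w)) = -18/(8 + w))
o(T) = -T + 3*T² (o(T) = (T² - T) + T*(T + T) = (T² - T) + T*(2*T) = (T² - T) + 2*T² = -T + 3*T²)
(H(-17, -16) + 303) + o(9) = (-18/(8 - 17) + 303) + 9*(-1 + 3*9) = (-18/(-9) + 303) + 9*(-1 + 27) = (-18*(-⅑) + 303) + 9*26 = (2 + 303) + 234 = 305 + 234 = 539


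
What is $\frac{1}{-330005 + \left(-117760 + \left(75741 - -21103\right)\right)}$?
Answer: $- \frac{1}{350921} \approx -2.8496 \cdot 10^{-6}$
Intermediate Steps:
$\frac{1}{-330005 + \left(-117760 + \left(75741 - -21103\right)\right)} = \frac{1}{-330005 + \left(-117760 + \left(75741 + 21103\right)\right)} = \frac{1}{-330005 + \left(-117760 + 96844\right)} = \frac{1}{-330005 - 20916} = \frac{1}{-350921} = - \frac{1}{350921}$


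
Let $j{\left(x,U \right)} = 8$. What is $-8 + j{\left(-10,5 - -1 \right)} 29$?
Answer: $224$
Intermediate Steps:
$-8 + j{\left(-10,5 - -1 \right)} 29 = -8 + 8 \cdot 29 = -8 + 232 = 224$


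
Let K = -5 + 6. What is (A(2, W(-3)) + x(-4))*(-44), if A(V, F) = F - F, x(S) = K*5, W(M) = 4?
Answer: -220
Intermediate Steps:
K = 1
x(S) = 5 (x(S) = 1*5 = 5)
A(V, F) = 0
(A(2, W(-3)) + x(-4))*(-44) = (0 + 5)*(-44) = 5*(-44) = -220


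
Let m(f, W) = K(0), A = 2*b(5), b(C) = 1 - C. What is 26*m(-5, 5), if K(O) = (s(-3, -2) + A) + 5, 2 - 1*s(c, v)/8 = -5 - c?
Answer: 754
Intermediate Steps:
s(c, v) = 56 + 8*c (s(c, v) = 16 - 8*(-5 - c) = 16 + (40 + 8*c) = 56 + 8*c)
A = -8 (A = 2*(1 - 1*5) = 2*(1 - 5) = 2*(-4) = -8)
K(O) = 29 (K(O) = ((56 + 8*(-3)) - 8) + 5 = ((56 - 24) - 8) + 5 = (32 - 8) + 5 = 24 + 5 = 29)
m(f, W) = 29
26*m(-5, 5) = 26*29 = 754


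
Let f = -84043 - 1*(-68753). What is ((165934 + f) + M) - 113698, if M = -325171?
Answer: -288225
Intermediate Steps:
f = -15290 (f = -84043 + 68753 = -15290)
((165934 + f) + M) - 113698 = ((165934 - 15290) - 325171) - 113698 = (150644 - 325171) - 113698 = -174527 - 113698 = -288225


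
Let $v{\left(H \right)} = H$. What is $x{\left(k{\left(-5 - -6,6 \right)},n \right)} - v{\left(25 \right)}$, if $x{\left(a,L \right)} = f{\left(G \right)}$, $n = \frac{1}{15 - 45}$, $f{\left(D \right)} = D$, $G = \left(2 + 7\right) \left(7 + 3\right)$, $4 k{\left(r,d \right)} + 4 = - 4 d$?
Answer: $65$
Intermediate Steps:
$k{\left(r,d \right)} = -1 - d$ ($k{\left(r,d \right)} = -1 + \frac{\left(-4\right) d}{4} = -1 - d$)
$G = 90$ ($G = 9 \cdot 10 = 90$)
$n = - \frac{1}{30}$ ($n = \frac{1}{-30} = - \frac{1}{30} \approx -0.033333$)
$x{\left(a,L \right)} = 90$
$x{\left(k{\left(-5 - -6,6 \right)},n \right)} - v{\left(25 \right)} = 90 - 25 = 65$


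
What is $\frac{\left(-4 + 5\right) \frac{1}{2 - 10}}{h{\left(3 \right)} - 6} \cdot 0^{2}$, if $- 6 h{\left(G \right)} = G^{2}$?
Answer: $0$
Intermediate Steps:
$h{\left(G \right)} = - \frac{G^{2}}{6}$
$\frac{\left(-4 + 5\right) \frac{1}{2 - 10}}{h{\left(3 \right)} - 6} \cdot 0^{2} = \frac{\left(-4 + 5\right) \frac{1}{2 - 10}}{- \frac{3^{2}}{6} - 6} \cdot 0^{2} = \frac{1 \frac{1}{-8}}{\left(- \frac{1}{6}\right) 9 - 6} \cdot 0 = \frac{1 \left(- \frac{1}{8}\right)}{- \frac{3}{2} - 6} \cdot 0 = \frac{1}{- \frac{15}{2}} \left(- \frac{1}{8}\right) 0 = \left(- \frac{2}{15}\right) \left(- \frac{1}{8}\right) 0 = \frac{1}{60} \cdot 0 = 0$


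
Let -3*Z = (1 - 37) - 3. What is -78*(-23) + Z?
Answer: 1807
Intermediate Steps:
Z = 13 (Z = -((1 - 37) - 3)/3 = -(-36 - 3)/3 = -⅓*(-39) = 13)
-78*(-23) + Z = -78*(-23) + 13 = 1794 + 13 = 1807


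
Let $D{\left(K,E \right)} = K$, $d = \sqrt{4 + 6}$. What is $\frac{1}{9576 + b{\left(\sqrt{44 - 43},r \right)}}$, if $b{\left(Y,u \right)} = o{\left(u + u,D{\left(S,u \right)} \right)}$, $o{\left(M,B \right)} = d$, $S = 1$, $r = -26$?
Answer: $\frac{4788}{45849883} - \frac{\sqrt{10}}{91699766} \approx 0.00010439$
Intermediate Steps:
$d = \sqrt{10} \approx 3.1623$
$o{\left(M,B \right)} = \sqrt{10}$
$b{\left(Y,u \right)} = \sqrt{10}$
$\frac{1}{9576 + b{\left(\sqrt{44 - 43},r \right)}} = \frac{1}{9576 + \sqrt{10}}$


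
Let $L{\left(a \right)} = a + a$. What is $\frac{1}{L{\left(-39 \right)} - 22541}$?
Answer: $- \frac{1}{22619} \approx -4.4211 \cdot 10^{-5}$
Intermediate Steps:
$L{\left(a \right)} = 2 a$
$\frac{1}{L{\left(-39 \right)} - 22541} = \frac{1}{2 \left(-39\right) - 22541} = \frac{1}{-78 - 22541} = \frac{1}{-22619} = - \frac{1}{22619}$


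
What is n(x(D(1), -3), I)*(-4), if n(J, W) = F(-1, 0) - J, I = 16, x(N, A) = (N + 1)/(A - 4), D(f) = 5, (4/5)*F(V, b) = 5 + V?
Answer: -164/7 ≈ -23.429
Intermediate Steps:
F(V, b) = 25/4 + 5*V/4 (F(V, b) = 5*(5 + V)/4 = 25/4 + 5*V/4)
x(N, A) = (1 + N)/(-4 + A)
n(J, W) = 5 - J (n(J, W) = (25/4 + (5/4)*(-1)) - J = (25/4 - 5/4) - J = 5 - J)
n(x(D(1), -3), I)*(-4) = (5 - (1 + 5)/(-4 - 3))*(-4) = (5 - 6/(-7))*(-4) = (5 - (-1)*6/7)*(-4) = (5 - 1*(-6/7))*(-4) = (5 + 6/7)*(-4) = (41/7)*(-4) = -164/7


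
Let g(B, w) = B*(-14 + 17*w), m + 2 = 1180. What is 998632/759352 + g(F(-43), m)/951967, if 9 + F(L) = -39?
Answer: 27656175299/90359755673 ≈ 0.30607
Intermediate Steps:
m = 1178 (m = -2 + 1180 = 1178)
F(L) = -48 (F(L) = -9 - 39 = -48)
998632/759352 + g(F(-43), m)/951967 = 998632/759352 - 48*(-14 + 17*1178)/951967 = 998632*(1/759352) - 48*(-14 + 20026)*(1/951967) = 124829/94919 - 48*20012*(1/951967) = 124829/94919 - 960576*1/951967 = 124829/94919 - 960576/951967 = 27656175299/90359755673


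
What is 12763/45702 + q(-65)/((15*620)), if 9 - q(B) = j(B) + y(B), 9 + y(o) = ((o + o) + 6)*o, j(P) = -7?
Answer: -8283989/14167620 ≈ -0.58471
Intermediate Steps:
y(o) = -9 + o*(6 + 2*o) (y(o) = -9 + ((o + o) + 6)*o = -9 + (2*o + 6)*o = -9 + (6 + 2*o)*o = -9 + o*(6 + 2*o))
q(B) = 25 - 6*B - 2*B**2 (q(B) = 9 - (-7 + (-9 + 2*B**2 + 6*B)) = 9 - (-16 + 2*B**2 + 6*B) = 9 + (16 - 6*B - 2*B**2) = 25 - 6*B - 2*B**2)
12763/45702 + q(-65)/((15*620)) = 12763/45702 + (25 - 6*(-65) - 2*(-65)**2)/((15*620)) = 12763*(1/45702) + (25 + 390 - 2*4225)/9300 = 12763/45702 + (25 + 390 - 8450)*(1/9300) = 12763/45702 - 8035*1/9300 = 12763/45702 - 1607/1860 = -8283989/14167620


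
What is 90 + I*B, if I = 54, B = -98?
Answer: -5202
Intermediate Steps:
90 + I*B = 90 + 54*(-98) = 90 - 5292 = -5202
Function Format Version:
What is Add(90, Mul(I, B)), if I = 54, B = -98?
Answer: -5202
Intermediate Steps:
Add(90, Mul(I, B)) = Add(90, Mul(54, -98)) = Add(90, -5292) = -5202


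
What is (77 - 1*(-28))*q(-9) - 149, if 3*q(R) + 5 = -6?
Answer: -534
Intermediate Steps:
q(R) = -11/3 (q(R) = -5/3 + (⅓)*(-6) = -5/3 - 2 = -11/3)
(77 - 1*(-28))*q(-9) - 149 = (77 - 1*(-28))*(-11/3) - 149 = (77 + 28)*(-11/3) - 149 = 105*(-11/3) - 149 = -385 - 149 = -534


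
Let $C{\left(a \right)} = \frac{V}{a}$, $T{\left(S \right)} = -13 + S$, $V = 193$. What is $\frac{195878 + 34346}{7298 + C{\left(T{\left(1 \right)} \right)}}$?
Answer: $\frac{2762688}{87383} \approx 31.616$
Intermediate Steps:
$C{\left(a \right)} = \frac{193}{a}$
$\frac{195878 + 34346}{7298 + C{\left(T{\left(1 \right)} \right)}} = \frac{195878 + 34346}{7298 + \frac{193}{-13 + 1}} = \frac{230224}{7298 + \frac{193}{-12}} = \frac{230224}{7298 + 193 \left(- \frac{1}{12}\right)} = \frac{230224}{7298 - \frac{193}{12}} = \frac{230224}{\frac{87383}{12}} = 230224 \cdot \frac{12}{87383} = \frac{2762688}{87383}$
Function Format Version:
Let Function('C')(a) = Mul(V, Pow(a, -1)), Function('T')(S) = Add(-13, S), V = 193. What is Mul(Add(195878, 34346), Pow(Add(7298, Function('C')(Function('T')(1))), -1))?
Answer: Rational(2762688, 87383) ≈ 31.616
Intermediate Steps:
Function('C')(a) = Mul(193, Pow(a, -1))
Mul(Add(195878, 34346), Pow(Add(7298, Function('C')(Function('T')(1))), -1)) = Mul(Add(195878, 34346), Pow(Add(7298, Mul(193, Pow(Add(-13, 1), -1))), -1)) = Mul(230224, Pow(Add(7298, Mul(193, Pow(-12, -1))), -1)) = Mul(230224, Pow(Add(7298, Mul(193, Rational(-1, 12))), -1)) = Mul(230224, Pow(Add(7298, Rational(-193, 12)), -1)) = Mul(230224, Pow(Rational(87383, 12), -1)) = Mul(230224, Rational(12, 87383)) = Rational(2762688, 87383)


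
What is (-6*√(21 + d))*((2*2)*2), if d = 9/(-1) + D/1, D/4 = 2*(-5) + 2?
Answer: -96*I*√5 ≈ -214.66*I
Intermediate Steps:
D = -32 (D = 4*(2*(-5) + 2) = 4*(-10 + 2) = 4*(-8) = -32)
d = -41 (d = 9/(-1) - 32/1 = 9*(-1) - 32*1 = -9 - 32 = -41)
(-6*√(21 + d))*((2*2)*2) = (-6*√(21 - 41))*((2*2)*2) = (-12*I*√5)*(4*2) = -12*I*√5*8 = -96*I*√5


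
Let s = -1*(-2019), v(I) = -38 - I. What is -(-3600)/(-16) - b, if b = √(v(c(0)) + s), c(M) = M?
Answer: -225 - √1981 ≈ -269.51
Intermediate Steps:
s = 2019
b = √1981 (b = √((-38 - 1*0) + 2019) = √((-38 + 0) + 2019) = √(-38 + 2019) = √1981 ≈ 44.508)
-(-3600)/(-16) - b = -(-3600)/(-16) - √1981 = -(-3600)*(-1)/16 - √1981 = -60*15/4 - √1981 = -225 - √1981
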